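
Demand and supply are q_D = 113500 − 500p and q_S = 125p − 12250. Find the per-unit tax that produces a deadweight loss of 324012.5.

In inverse form: demand p = 227 − 0.002q, supply p = 98 + 0.008q.
Competitive equilibrium: 227 − 0.002q = 98 + 0.008q → q* = 12900, p* = 201.2.
A tax t gives Δq = t/0.01 and wedge t, so DWL = t²/0.02.
t²/0.02 = 324012.5 → t² = 6480.25 → t = 80.5.

80.5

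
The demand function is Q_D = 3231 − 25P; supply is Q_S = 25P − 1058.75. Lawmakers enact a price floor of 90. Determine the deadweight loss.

442.05

In inverse form: demand P = 129.24 − 0.04Q, supply P = 42.35 + 0.04Q.
Competitive equilibrium: 129.24 − 0.04Q = 42.35 + 0.04Q → Q* = 1086.125, P* = 85.795.
At the floor P = 90, quantity demanded = (129.24 − 90)/0.04 = 981.
Sellers' marginal cost at Q' = 981: 42.35 + 0.04·981 = 81.59.
ΔQ = 1086.125 − 981 = 105.125; wedge = 90 − 81.59 = 8.41.
Welfare loss = ½ × 105.125 × 8.41 = 442.05.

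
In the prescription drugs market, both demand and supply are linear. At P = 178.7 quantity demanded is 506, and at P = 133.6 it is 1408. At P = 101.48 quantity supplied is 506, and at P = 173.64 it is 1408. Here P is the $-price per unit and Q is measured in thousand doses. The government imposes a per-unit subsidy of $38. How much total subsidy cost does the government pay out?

Demand slope = (133.6 − 178.7)/(1408 − 506) = −0.05, so P = 204 − 0.05Q.
Supply slope = (173.64 − 101.48)/(1408 − 506) = 0.08, so P = 61 + 0.08Q.
Competitive equilibrium: 204 − 0.05Q = 61 + 0.08Q → Q* = 1100, P* = 149.
The subsidy lowers effective supply by 38: P = 23 + 0.08Q.
New quantity: 204 − 0.05Q = 23 + 0.08Q → Q' = 1392.3077.
Total subsidy cost = 38 × 1392.3077 = $52907.69 thousand.

$52907.69 thousand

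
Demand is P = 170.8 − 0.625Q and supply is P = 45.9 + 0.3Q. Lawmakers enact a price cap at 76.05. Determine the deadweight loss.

551.35

Competitive equilibrium: 170.8 − 0.625Q = 45.9 + 0.3Q → Q* = 135.027, P* = 86.4081.
At the ceiling P = 76.05, quantity supplied = (76.05 − 45.9)/0.3 = 100.5.
Willingness to pay at Q' = 100.5: 170.8 − 0.625·100.5 = 107.9875.
ΔQ = 135.027 − 100.5 = 34.527; wedge = 107.9875 − 76.05 = 31.9375.
The triangle = ½ × 34.527 × 31.9375 = 551.35.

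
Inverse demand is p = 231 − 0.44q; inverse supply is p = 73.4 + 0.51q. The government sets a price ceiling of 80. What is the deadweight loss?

Competitive equilibrium: 231 − 0.44q = 73.4 + 0.51q → q* = 165.89474, p* = 158.00632.
At the ceiling p = 80, quantity supplied = (80 − 73.4)/0.51 = 12.94118.
Willingness to pay at q' = 12.94118: 231 − 0.44·12.94118 = 225.30588.
Δq = 165.89474 − 12.94118 = 152.95356; wedge = 225.30588 − 80 = 145.30588.
Deadweight loss = ½ × 152.95356 × 145.30588 = 11112.53.

11112.53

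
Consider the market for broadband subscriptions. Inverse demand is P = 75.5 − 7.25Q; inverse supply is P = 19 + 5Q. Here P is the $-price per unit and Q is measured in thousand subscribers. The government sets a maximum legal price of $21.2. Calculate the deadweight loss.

$106.62 thousand

Competitive equilibrium: 75.5 − 7.25Q = 19 + 5Q → Q* = 4.6122, P* = 42.0612.
At the ceiling P = 21.2, quantity supplied = (21.2 − 19)/5 = 0.44.
Willingness to pay at Q' = 0.44: 75.5 − 7.25·0.44 = 72.31.
ΔQ = 4.6122 − 0.44 = 4.1722; wedge = 72.31 − 21.2 = 51.11.
The triangle = ½ × 4.1722 × 51.11 = $106.62 thousand.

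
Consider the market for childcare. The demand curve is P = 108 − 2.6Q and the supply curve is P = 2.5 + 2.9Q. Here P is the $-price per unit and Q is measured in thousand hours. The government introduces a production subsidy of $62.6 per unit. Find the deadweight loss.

$356.25 thousand

Competitive equilibrium: 108 − 2.6Q = 2.5 + 2.9Q → Q* = 19.1818, P* = 58.1273.
The subsidy lowers effective supply by 62.6: P = 2.9Q − 60.1.
New quantity: 108 − 2.6Q = 2.9Q − 60.1 → Q' = 30.5636.
Overproduction ΔQ = 30.5636 − 19.1818 = 11.3818; wedge = subsidy = 62.6.
DWL = ½ × 11.3818 × 62.6 = $356.25 thousand.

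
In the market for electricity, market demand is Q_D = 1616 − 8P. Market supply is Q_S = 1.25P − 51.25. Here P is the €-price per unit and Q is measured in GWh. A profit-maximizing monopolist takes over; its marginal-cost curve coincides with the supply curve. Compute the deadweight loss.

In inverse form: demand P = 202 − 0.125Q, supply P = 41 + 0.8Q.
Competitive equilibrium: 202 − 0.125Q = 41 + 0.8Q → Q* = 174.0541, P* = 180.2432.
Marginal revenue: MR = 202 − 0.25Q. Set MR = MC: 202 − 0.25Q = 41 + 0.8Q → Q_m = 153.3333.
Price P_m = 202 − 0.125·153.3333 = 182.8333; MC(Q_m) = 41 + 0.8·153.3333 = 163.6666.
Competitive Q* = 174.0541, so ΔQ = 20.7208; wedge = 182.8333 − 163.6666 = 19.1667.
Welfare loss = ½ × 20.7208 × 19.1667 = €198.57.

€198.57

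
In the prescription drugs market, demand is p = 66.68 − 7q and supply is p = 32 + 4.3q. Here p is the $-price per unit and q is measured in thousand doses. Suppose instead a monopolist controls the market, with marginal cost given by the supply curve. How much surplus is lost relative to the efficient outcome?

Competitive equilibrium: 66.68 − 7q = 32 + 4.3q → q* = 3.069, p* = 45.1968.
Marginal revenue: MR = 66.68 − 14q. Set MR = MC: 66.68 − 14q = 32 + 4.3q → q_m = 1.8951.
Price p_m = 66.68 − 7·1.8951 = 53.4143; MC(q_m) = 32 + 4.3·1.8951 = 40.1489.
Competitive q* = 3.069, so Δq = 1.1739; wedge = 53.4143 − 40.1489 = 13.2654.
The triangle = ½ × 1.1739 × 13.2654 = $7.79 thousand.

$7.79 thousand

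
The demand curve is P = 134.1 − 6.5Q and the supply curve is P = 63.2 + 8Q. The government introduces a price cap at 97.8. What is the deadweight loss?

2.31

Competitive equilibrium: 134.1 − 6.5Q = 63.2 + 8Q → Q* = 4.8897, P* = 102.3172.
At the ceiling P = 97.8, quantity supplied = (97.8 − 63.2)/8 = 4.325.
Willingness to pay at Q' = 4.325: 134.1 − 6.5·4.325 = 105.9875.
ΔQ = 4.8897 − 4.325 = 0.5647; wedge = 105.9875 − 97.8 = 8.1875.
Welfare loss = ½ × 0.5647 × 8.1875 = 2.31.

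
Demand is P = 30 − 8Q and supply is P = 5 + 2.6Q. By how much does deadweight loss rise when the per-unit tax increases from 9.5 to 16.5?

Competitive equilibrium: 30 − 8Q = 5 + 2.6Q → Q* = 2.3585, P* = 11.1321.
For a per-unit tax t: ΔQ = t/10.6, so DWL = ½·t·(t/10.6) = t²/21.2.
At t = 9.5: DWL = 4.2571. At t = 16.5: DWL = 12.842.
Increase = 12.842 − 4.2571 = 8.58.

8.58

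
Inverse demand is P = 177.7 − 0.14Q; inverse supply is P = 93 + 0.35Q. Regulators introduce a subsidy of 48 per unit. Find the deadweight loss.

2351.02

Competitive equilibrium: 177.7 − 0.14Q = 93 + 0.35Q → Q* = 172.8571, P* = 153.5.
The subsidy lowers effective supply by 48: P = 45 + 0.35Q.
New quantity: 177.7 − 0.14Q = 45 + 0.35Q → Q' = 270.8163.
Overproduction ΔQ = 270.8163 − 172.8571 = 97.9592; wedge = subsidy = 48.
The triangle = ½ × 97.9592 × 48 = 2351.02.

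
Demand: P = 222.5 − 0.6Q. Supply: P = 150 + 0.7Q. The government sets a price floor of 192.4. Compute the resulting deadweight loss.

Competitive equilibrium: 222.5 − 0.6Q = 150 + 0.7Q → Q* = 55.7692, P* = 189.0385.
At the floor P = 192.4, quantity demanded = (222.5 − 192.4)/0.6 = 50.1667.
Sellers' marginal cost at Q' = 50.1667: 150 + 0.7·50.1667 = 185.1167.
ΔQ = 55.7692 − 50.1667 = 5.6025; wedge = 192.4 − 185.1167 = 7.2833.
DWL = ½ × 5.6025 × 7.2833 = 20.40.

20.40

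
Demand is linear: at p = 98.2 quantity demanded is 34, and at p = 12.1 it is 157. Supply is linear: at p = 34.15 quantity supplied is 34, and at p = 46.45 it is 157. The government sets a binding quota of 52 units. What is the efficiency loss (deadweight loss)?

1540.70

Demand slope = (12.1 − 98.2)/(157 − 34) = −0.7, so p = 122 − 0.7q.
Supply slope = (46.45 − 34.15)/(157 − 34) = 0.1, so p = 30.75 + 0.1q.
Competitive equilibrium: 122 − 0.7q = 30.75 + 0.1q → q* = 114.0625, p* = 42.1563.
At q = 52: demand price = 122 − 0.7·52 = 85.6; supply price = 30.75 + 0.1·52 = 35.95.
Δq = 114.0625 − 52 = 62.0625; wedge = 85.6 − 35.95 = 49.65.
Deadweight loss = ½ × 62.0625 × 49.65 = 1540.70.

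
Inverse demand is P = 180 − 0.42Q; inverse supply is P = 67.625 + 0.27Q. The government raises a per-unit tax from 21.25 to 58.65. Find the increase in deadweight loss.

2165.41

Competitive equilibrium: 180 − 0.42Q = 67.625 + 0.27Q → Q* = 162.8623, P* = 111.5978.
For a per-unit tax t: ΔQ = t/0.69, so DWL = ½·t·(t/0.69) = t²/1.38.
At t = 21.25: DWL = 327.219. At t = 58.65: DWL = 2492.625.
Increase = 2492.625 − 327.219 = 2165.41.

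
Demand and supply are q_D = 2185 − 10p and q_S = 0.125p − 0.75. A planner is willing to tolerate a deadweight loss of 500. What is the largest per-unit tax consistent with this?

90

In inverse form: demand p = 218.5 − 0.1q, supply p = 6 + 8q.
Competitive equilibrium: 218.5 − 0.1q = 6 + 8q → q* = 26.2346, p* = 215.8765.
A tax t gives Δq = t/8.1 and wedge t, so DWL = t²/16.2.
t²/16.2 = 500 → t² = 8100 → t = 90.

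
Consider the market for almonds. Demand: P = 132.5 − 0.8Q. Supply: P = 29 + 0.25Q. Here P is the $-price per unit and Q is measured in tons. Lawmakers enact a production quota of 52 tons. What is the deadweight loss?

Competitive equilibrium: 132.5 − 0.8Q = 29 + 0.25Q → Q* = 98.5714, P* = 53.6429.
At Q = 52: demand price = 132.5 − 0.8·52 = 90.9; supply price = 29 + 0.25·52 = 42.
ΔQ = 98.5714 − 52 = 46.5714; wedge = 90.9 − 42 = 48.9.
Deadweight loss = ½ × 46.5714 × 48.9 = $1138.67.

$1138.67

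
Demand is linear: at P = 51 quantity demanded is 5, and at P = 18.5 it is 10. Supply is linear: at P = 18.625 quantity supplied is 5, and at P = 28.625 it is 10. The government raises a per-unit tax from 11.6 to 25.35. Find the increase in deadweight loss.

Demand slope = (18.5 − 51)/(10 − 5) = −6.5, so P = 83.5 − 6.5Q.
Supply slope = (28.625 − 18.625)/(10 − 5) = 2, so P = 8.625 + 2Q.
Competitive equilibrium: 83.5 − 6.5Q = 8.625 + 2Q → Q* = 8.8088, P* = 26.2426.
For a per-unit tax t: ΔQ = t/8.5, so DWL = ½·t·(t/8.5) = t²/17.
At t = 11.6: DWL = 7.915. At t = 25.35: DWL = 37.801.
Increase = 37.801 − 7.915 = 29.89.

29.89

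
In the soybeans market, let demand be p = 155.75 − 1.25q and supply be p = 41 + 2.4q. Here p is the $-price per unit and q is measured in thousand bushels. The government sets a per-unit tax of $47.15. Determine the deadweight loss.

Competitive equilibrium: 155.75 − 1.25q = 41 + 2.4q → q* = 31.4384, p* = 116.4521.
With the tax, the buyer price exceeds the seller price by 47.15: (155.75 − 1.25q) − (41 + 2.4q) = 47.15 → q' = 18.5205.
Δq = 31.4384 − 18.5205 = 12.9179; the wedge equals the tax, 47.15.
DWL = ½ × 12.9179 × 47.15 = $304.54 thousand.

$304.54 thousand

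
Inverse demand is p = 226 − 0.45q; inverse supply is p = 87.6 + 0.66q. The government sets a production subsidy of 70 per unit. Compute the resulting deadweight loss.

2207.21

Competitive equilibrium: 226 − 0.45q = 87.6 + 0.66q → q* = 124.6847, p* = 169.8919.
The subsidy lowers effective supply by 70: p = 17.6 + 0.66q.
New quantity: 226 − 0.45q = 17.6 + 0.66q → q' = 187.7477.
Overproduction Δq = 187.7477 − 124.6847 = 63.063; wedge = subsidy = 70.
The triangle = ½ × 63.063 × 70 = 2207.21.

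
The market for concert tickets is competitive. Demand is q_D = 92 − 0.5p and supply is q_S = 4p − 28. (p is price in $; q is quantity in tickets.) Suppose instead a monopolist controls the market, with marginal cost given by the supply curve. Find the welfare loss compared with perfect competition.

$1541.76

In inverse form: demand p = 184 − 2q, supply p = 7 + 0.25q.
Competitive equilibrium: 184 − 2q = 7 + 0.25q → q* = 78.6667, p* = 26.6667.
Marginal revenue: MR = 184 − 4q. Set MR = MC: 184 − 4q = 7 + 0.25q → q_m = 41.6471.
Price p_m = 184 − 2·41.6471 = 100.7058; MC(q_m) = 7 + 0.25·41.6471 = 17.4118.
Competitive q* = 78.6667, so Δq = 37.0196; wedge = 100.7058 − 17.4118 = 83.294.
The triangle = ½ × 37.0196 × 83.294 = $1541.76.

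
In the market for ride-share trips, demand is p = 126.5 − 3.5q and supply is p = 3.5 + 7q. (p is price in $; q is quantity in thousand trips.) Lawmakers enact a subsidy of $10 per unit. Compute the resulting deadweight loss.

$4.76 thousand

Competitive equilibrium: 126.5 − 3.5q = 3.5 + 7q → q* = 11.7143, p* = 85.5.
The subsidy lowers effective supply by 10: p = 7q − 6.5.
New quantity: 126.5 − 3.5q = 7q − 6.5 → q' = 12.6667.
Overproduction Δq = 12.6667 − 11.7143 = 0.9524; wedge = subsidy = 10.
The triangle = ½ × 0.9524 × 10 = $4.76 thousand.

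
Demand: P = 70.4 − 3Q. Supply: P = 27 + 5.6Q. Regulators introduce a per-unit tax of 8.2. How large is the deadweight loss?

3.91

Competitive equilibrium: 70.4 − 3Q = 27 + 5.6Q → Q* = 5.0465, P* = 55.2605.
With the tax, the buyer price exceeds the seller price by 8.2: (70.4 − 3Q) − (27 + 5.6Q) = 8.2 → Q' = 4.093.
ΔQ = 5.0465 − 4.093 = 0.9535; the wedge equals the tax, 8.2.
The triangle = ½ × 0.9535 × 8.2 = 3.91.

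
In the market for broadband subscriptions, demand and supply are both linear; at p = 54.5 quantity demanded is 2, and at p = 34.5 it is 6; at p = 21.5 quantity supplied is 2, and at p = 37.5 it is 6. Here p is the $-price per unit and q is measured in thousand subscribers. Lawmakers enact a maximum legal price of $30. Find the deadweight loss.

Demand slope = (34.5 − 54.5)/(6 − 2) = −5, so p = 64.5 − 5q.
Supply slope = (37.5 − 21.5)/(6 − 2) = 4, so p = 13.5 + 4q.
Competitive equilibrium: 64.5 − 5q = 13.5 + 4q → q* = 5.6667, p* = 36.1667.
At the ceiling p = 30, quantity supplied = (30 − 13.5)/4 = 4.125.
Willingness to pay at q' = 4.125: 64.5 − 5·4.125 = 43.875.
Δq = 5.6667 − 4.125 = 1.5417; wedge = 43.875 − 30 = 13.875.
Welfare loss = ½ × 1.5417 × 13.875 = $10.70 thousand.

$10.70 thousand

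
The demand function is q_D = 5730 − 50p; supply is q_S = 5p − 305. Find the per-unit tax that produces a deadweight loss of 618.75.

In inverse form: demand p = 114.6 − 0.02q, supply p = 61 + 0.2q.
Competitive equilibrium: 114.6 − 0.02q = 61 + 0.2q → q* = 243.6364, p* = 109.7273.
A tax t gives Δq = t/0.22 and wedge t, so DWL = t²/0.44.
t²/0.44 = 618.75 → t² = 272.25 → t = 16.5.

16.5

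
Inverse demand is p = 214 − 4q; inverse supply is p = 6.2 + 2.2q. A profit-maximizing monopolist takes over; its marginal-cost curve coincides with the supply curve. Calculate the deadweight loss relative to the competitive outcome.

Competitive equilibrium: 214 − 4q = 6.2 + 2.2q → q* = 33.5161, p* = 79.9355.
Marginal revenue: MR = 214 − 8q. Set MR = MC: 214 − 8q = 6.2 + 2.2q → q_m = 20.3725.
Price p_m = 214 − 4·20.3725 = 132.51; MC(q_m) = 6.2 + 2.2·20.3725 = 51.0195.
Competitive q* = 33.5161, so Δq = 13.1436; wedge = 132.51 − 51.0195 = 81.4905.
The triangle = ½ × 13.1436 × 81.4905 = 535.54.

535.54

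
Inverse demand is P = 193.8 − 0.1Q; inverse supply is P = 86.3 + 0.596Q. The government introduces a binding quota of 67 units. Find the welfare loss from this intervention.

Competitive equilibrium: 193.8 − 0.1Q = 86.3 + 0.596Q → Q* = 154.454, P* = 178.3546.
At Q = 67: demand price = 193.8 − 0.1·67 = 187.1; supply price = 86.3 + 0.596·67 = 126.232.
ΔQ = 154.454 − 67 = 87.454; wedge = 187.1 − 126.232 = 60.868.
The triangle = ½ × 87.454 × 60.868 = 2661.58.

2661.58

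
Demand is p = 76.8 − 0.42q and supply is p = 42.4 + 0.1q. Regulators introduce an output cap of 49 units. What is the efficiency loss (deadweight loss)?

76.51

Competitive equilibrium: 76.8 − 0.42q = 42.4 + 0.1q → q* = 66.1538, p* = 49.0154.
At q = 49: demand price = 76.8 − 0.42·49 = 56.22; supply price = 42.4 + 0.1·49 = 47.3.
Δq = 66.1538 − 49 = 17.1538; wedge = 56.22 − 47.3 = 8.92.
DWL = ½ × 17.1538 × 8.92 = 76.51.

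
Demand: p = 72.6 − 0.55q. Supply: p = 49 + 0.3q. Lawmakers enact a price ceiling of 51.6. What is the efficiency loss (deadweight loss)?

Competitive equilibrium: 72.6 − 0.55q = 49 + 0.3q → q* = 27.7647, p* = 57.3294.
At the ceiling p = 51.6, quantity supplied = (51.6 − 49)/0.3 = 8.6667.
Willingness to pay at q' = 8.6667: 72.6 − 0.55·8.6667 = 67.8333.
Δq = 27.7647 − 8.6667 = 19.098; wedge = 67.8333 − 51.6 = 16.2333.
Deadweight loss = ½ × 19.098 × 16.2333 = 155.01.

155.01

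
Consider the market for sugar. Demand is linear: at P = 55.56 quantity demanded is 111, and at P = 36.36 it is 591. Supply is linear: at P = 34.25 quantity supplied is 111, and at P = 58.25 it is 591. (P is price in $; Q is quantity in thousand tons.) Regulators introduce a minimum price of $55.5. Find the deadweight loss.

$2491 thousand

Demand slope = (36.36 − 55.56)/(591 − 111) = −0.04, so P = 60 − 0.04Q.
Supply slope = (58.25 − 34.25)/(591 − 111) = 0.05, so P = 28.7 + 0.05Q.
Competitive equilibrium: 60 − 0.04Q = 28.7 + 0.05Q → Q* = 347.7778, P* = 46.0889.
At the floor P = 55.5, quantity demanded = (60 − 55.5)/0.04 = 112.5.
Sellers' marginal cost at Q' = 112.5: 28.7 + 0.05·112.5 = 34.325.
ΔQ = 347.7778 − 112.5 = 235.2778; wedge = 55.5 − 34.325 = 21.175.
The triangle = ½ × 235.2778 × 21.175 = $2491 thousand.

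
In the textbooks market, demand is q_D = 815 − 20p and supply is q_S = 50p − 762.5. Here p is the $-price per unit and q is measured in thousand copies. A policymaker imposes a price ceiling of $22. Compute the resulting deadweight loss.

$25.11 thousand

In inverse form: demand p = 40.75 − 0.05q, supply p = 15.25 + 0.02q.
Competitive equilibrium: 40.75 − 0.05q = 15.25 + 0.02q → q* = 364.2857, p* = 22.5357.
At the ceiling p = 22, quantity supplied = (22 − 15.25)/0.02 = 337.5.
Willingness to pay at q' = 337.5: 40.75 − 0.05·337.5 = 23.875.
Δq = 364.2857 − 337.5 = 26.7857; wedge = 23.875 − 22 = 1.875.
Deadweight loss = ½ × 26.7857 × 1.875 = $25.11 thousand.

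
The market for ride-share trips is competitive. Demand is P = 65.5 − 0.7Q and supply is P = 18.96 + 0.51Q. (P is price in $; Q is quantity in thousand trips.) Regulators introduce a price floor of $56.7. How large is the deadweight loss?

Competitive equilibrium: 65.5 − 0.7Q = 18.96 + 0.51Q → Q* = 38.4628, P* = 38.576.
At the floor P = 56.7, quantity demanded = (65.5 − 56.7)/0.7 = 12.5714.
Sellers' marginal cost at Q' = 12.5714: 18.96 + 0.51·12.5714 = 25.3714.
ΔQ = 38.4628 − 12.5714 = 25.8914; wedge = 56.7 − 25.3714 = 31.3286.
Welfare loss = ½ × 25.8914 × 31.3286 = $405.57 thousand.

$405.57 thousand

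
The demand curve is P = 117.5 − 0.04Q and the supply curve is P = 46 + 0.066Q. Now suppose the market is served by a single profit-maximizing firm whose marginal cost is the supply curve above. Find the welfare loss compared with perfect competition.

Competitive equilibrium: 117.5 − 0.04Q = 46 + 0.066Q → Q* = 674.5283, P* = 90.51887.
Marginal revenue: MR = 117.5 − 0.08Q. Set MR = MC: 117.5 − 0.08Q = 46 + 0.066Q → Q_m = 489.72603.
Price P_m = 117.5 − 0.04·489.72603 = 97.91096; MC(Q_m) = 46 + 0.066·489.72603 = 78.32192.
Competitive Q* = 674.5283, so ΔQ = 184.80227; wedge = 97.91096 − 78.32192 = 19.58904.
DWL = ½ × 184.80227 × 19.58904 = 1810.05.

1810.05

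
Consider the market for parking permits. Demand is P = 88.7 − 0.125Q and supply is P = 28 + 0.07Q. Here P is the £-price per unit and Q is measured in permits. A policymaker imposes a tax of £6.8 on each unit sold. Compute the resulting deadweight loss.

Competitive equilibrium: 88.7 − 0.125Q = 28 + 0.07Q → Q* = 311.2821, P* = 49.7897.
With the tax, the buyer price exceeds the seller price by 6.8: (88.7 − 0.125Q) − (28 + 0.07Q) = 6.8 → Q' = 276.4103.
ΔQ = 311.2821 − 276.4103 = 34.8718; the wedge equals the tax, 6.8.
DWL = ½ × 34.8718 × 6.8 = £118.56.

£118.56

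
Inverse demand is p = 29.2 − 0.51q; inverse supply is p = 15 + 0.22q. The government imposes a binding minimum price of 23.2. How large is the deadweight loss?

Competitive equilibrium: 29.2 − 0.51q = 15 + 0.22q → q* = 19.4521, p* = 19.2795.
At the floor p = 23.2, quantity demanded = (29.2 − 23.2)/0.51 = 11.7647.
Sellers' marginal cost at q' = 11.7647: 15 + 0.22·11.7647 = 17.5882.
Δq = 19.4521 − 11.7647 = 7.6874; wedge = 23.2 − 17.5882 = 5.6118.
Deadweight loss = ½ × 7.6874 × 5.6118 = 21.57.

21.57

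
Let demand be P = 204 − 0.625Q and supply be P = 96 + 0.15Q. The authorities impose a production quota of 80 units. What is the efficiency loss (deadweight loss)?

1365.16

Competitive equilibrium: 204 − 0.625Q = 96 + 0.15Q → Q* = 139.3548, P* = 116.9032.
At Q = 80: demand price = 204 − 0.625·80 = 154; supply price = 96 + 0.15·80 = 108.
ΔQ = 139.3548 − 80 = 59.3548; wedge = 154 − 108 = 46.
DWL = ½ × 59.3548 × 46 = 1365.16.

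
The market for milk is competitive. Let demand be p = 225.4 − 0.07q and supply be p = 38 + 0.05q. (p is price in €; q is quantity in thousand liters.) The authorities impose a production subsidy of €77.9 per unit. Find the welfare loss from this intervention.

€25285.04 thousand

Competitive equilibrium: 225.4 − 0.07q = 38 + 0.05q → q* = 1561.6667, p* = 116.0833.
The subsidy lowers effective supply by 77.9: p = 0.05q − 39.9.
New quantity: 225.4 − 0.07q = 0.05q − 39.9 → q' = 2210.8333.
Overproduction Δq = 2210.8333 − 1561.6667 = 649.1666; wedge = subsidy = 77.9.
Welfare loss = ½ × 649.1666 × 77.9 = €25285.04 thousand.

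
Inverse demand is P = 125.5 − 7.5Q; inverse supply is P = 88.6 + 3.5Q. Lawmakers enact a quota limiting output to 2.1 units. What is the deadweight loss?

Competitive equilibrium: 125.5 − 7.5Q = 88.6 + 3.5Q → Q* = 3.3545, P* = 100.3409.
At Q = 2.1: demand price = 125.5 − 7.5·2.1 = 109.75; supply price = 88.6 + 3.5·2.1 = 95.95.
ΔQ = 3.3545 − 2.1 = 1.2545; wedge = 109.75 − 95.95 = 13.8.
Deadweight loss = ½ × 1.2545 × 13.8 = 8.66.

8.66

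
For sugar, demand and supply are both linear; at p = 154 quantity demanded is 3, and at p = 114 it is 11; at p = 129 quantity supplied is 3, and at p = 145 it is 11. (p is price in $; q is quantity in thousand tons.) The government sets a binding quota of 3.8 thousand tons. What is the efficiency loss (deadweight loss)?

$26.88 thousand

Demand slope = (114 − 154)/(11 − 3) = −5, so p = 169 − 5q.
Supply slope = (145 − 129)/(11 − 3) = 2, so p = 123 + 2q.
Competitive equilibrium: 169 − 5q = 123 + 2q → q* = 6.5714, p* = 136.1429.
At q = 3.8: demand price = 169 − 5·3.8 = 150; supply price = 123 + 2·3.8 = 130.6.
Δq = 6.5714 − 3.8 = 2.7714; wedge = 150 − 130.6 = 19.4.
The triangle = ½ × 2.7714 × 19.4 = $26.88 thousand.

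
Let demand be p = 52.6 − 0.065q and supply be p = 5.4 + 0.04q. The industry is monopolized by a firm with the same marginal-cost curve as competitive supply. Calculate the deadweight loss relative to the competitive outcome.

Competitive equilibrium: 52.6 − 0.065q = 5.4 + 0.04q → q* = 449.5238, p* = 23.381.
Marginal revenue: MR = 52.6 − 0.13q. Set MR = MC: 52.6 − 0.13q = 5.4 + 0.04q → q_m = 277.6471.
Price p_m = 52.6 − 0.065·277.6471 = 34.5529; MC(q_m) = 5.4 + 0.04·277.6471 = 16.5059.
Competitive q* = 449.5238, so Δq = 171.8767; wedge = 34.5529 − 16.5059 = 18.047.
Welfare loss = ½ × 171.8767 × 18.047 = 1550.93.

1550.93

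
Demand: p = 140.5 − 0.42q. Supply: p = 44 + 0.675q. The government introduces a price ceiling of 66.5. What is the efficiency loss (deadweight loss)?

1643.84

Competitive equilibrium: 140.5 − 0.42q = 44 + 0.675q → q* = 88.1279, p* = 103.4863.
At the ceiling p = 66.5, quantity supplied = (66.5 − 44)/0.675 = 33.3333.
Willingness to pay at q' = 33.3333: 140.5 − 0.42·33.3333 = 126.5.
Δq = 88.1279 − 33.3333 = 54.7946; wedge = 126.5 − 66.5 = 60.
The triangle = ½ × 54.7946 × 60 = 1643.84.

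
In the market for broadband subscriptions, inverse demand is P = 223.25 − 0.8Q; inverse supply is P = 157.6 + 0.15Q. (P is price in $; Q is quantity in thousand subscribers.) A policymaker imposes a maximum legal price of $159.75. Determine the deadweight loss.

$1424.98 thousand

Competitive equilibrium: 223.25 − 0.8Q = 157.6 + 0.15Q → Q* = 69.10526, P* = 167.96579.
At the ceiling P = 159.75, quantity supplied = (159.75 − 157.6)/0.15 = 14.33333.
Willingness to pay at Q' = 14.33333: 223.25 − 0.8·14.33333 = 211.78334.
ΔQ = 69.10526 − 14.33333 = 54.77193; wedge = 211.78334 − 159.75 = 52.03334.
The triangle = ½ × 54.77193 × 52.03334 = $1424.98 thousand.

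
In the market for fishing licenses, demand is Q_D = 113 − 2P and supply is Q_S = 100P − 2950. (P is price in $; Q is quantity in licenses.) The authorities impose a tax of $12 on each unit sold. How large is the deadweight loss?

$141.18

In inverse form: demand P = 56.5 − 0.5Q, supply P = 29.5 + 0.01Q.
Competitive equilibrium: 56.5 − 0.5Q = 29.5 + 0.01Q → Q* = 52.9412, P* = 30.0294.
With the tax, the buyer price exceeds the seller price by 12: (56.5 − 0.5Q) − (29.5 + 0.01Q) = 12 → Q' = 29.4118.
ΔQ = 52.9412 − 29.4118 = 23.5294; the wedge equals the tax, 12.
The triangle = ½ × 23.5294 × 12 = $141.18.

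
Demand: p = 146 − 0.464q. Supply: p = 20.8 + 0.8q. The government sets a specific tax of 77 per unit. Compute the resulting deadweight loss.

Competitive equilibrium: 146 − 0.464q = 20.8 + 0.8q → q* = 99.0506, p* = 100.0405.
With the tax, the buyer price exceeds the seller price by 77: (146 − 0.464q) − (20.8 + 0.8q) = 77 → q' = 38.1329.
Δq = 99.0506 − 38.1329 = 60.9177; the wedge equals the tax, 77.
DWL = ½ × 60.9177 × 77 = 2345.33.

2345.33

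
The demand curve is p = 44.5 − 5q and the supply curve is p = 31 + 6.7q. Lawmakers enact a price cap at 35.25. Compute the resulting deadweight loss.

Competitive equilibrium: 44.5 − 5q = 31 + 6.7q → q* = 1.1538, p* = 38.7308.
At the ceiling p = 35.25, quantity supplied = (35.25 − 31)/6.7 = 0.6343.
Willingness to pay at q' = 0.6343: 44.5 − 5·0.6343 = 41.3285.
Δq = 1.1538 − 0.6343 = 0.5195; wedge = 41.3285 − 35.25 = 6.0785.
Deadweight loss = ½ × 0.5195 × 6.0785 = 1.58.

1.58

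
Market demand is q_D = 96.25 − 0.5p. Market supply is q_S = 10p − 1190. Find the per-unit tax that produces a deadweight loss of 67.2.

In inverse form: demand p = 192.5 − 2q, supply p = 119 + 0.1q.
Competitive equilibrium: 192.5 − 2q = 119 + 0.1q → q* = 35, p* = 122.5.
A tax t gives Δq = t/2.1 and wedge t, so DWL = t²/4.2.
t²/4.2 = 67.2 → t² = 282.24 → t = 16.8.

16.8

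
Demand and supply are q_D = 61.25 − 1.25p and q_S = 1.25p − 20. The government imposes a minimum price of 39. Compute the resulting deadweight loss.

52.81

In inverse form: demand p = 49 − 0.8q, supply p = 16 + 0.8q.
Competitive equilibrium: 49 − 0.8q = 16 + 0.8q → q* = 20.625, p* = 32.5.
At the floor p = 39, quantity demanded = (49 − 39)/0.8 = 12.5.
Sellers' marginal cost at q' = 12.5: 16 + 0.8·12.5 = 26.
Δq = 20.625 − 12.5 = 8.125; wedge = 39 − 26 = 13.
DWL = ½ × 8.125 × 13 = 52.81.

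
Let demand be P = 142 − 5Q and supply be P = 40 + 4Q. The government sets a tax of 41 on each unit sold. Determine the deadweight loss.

93.39

Competitive equilibrium: 142 − 5Q = 40 + 4Q → Q* = 11.3333, P* = 85.3333.
With the tax, the buyer price exceeds the seller price by 41: (142 − 5Q) − (40 + 4Q) = 41 → Q' = 6.7778.
ΔQ = 11.3333 − 6.7778 = 4.5555; the wedge equals the tax, 41.
DWL = ½ × 4.5555 × 41 = 93.39.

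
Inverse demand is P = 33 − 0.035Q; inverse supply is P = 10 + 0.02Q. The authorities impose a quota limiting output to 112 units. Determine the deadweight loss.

Competitive equilibrium: 33 − 0.035Q = 10 + 0.02Q → Q* = 418.1818, P* = 18.3636.
At Q = 112: demand price = 33 − 0.035·112 = 29.08; supply price = 10 + 0.02·112 = 12.24.
ΔQ = 418.1818 − 112 = 306.1818; wedge = 29.08 − 12.24 = 16.84.
DWL = ½ × 306.1818 × 16.84 = 2578.05.

2578.05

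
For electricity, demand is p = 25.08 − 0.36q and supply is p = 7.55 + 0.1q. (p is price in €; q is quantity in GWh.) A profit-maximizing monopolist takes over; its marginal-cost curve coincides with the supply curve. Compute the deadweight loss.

€64.38

Competitive equilibrium: 25.08 − 0.36q = 7.55 + 0.1q → q* = 38.1087, p* = 11.3609.
Marginal revenue: MR = 25.08 − 0.72q. Set MR = MC: 25.08 − 0.72q = 7.55 + 0.1q → q_m = 21.378.
Price p_m = 25.08 − 0.36·21.378 = 17.3839; MC(q_m) = 7.55 + 0.1·21.378 = 9.6878.
Competitive q* = 38.1087, so Δq = 16.7307; wedge = 17.3839 − 9.6878 = 7.6961.
The triangle = ½ × 16.7307 × 7.6961 = €64.38.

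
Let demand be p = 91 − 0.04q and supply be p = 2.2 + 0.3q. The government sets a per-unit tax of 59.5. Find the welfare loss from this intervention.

Competitive equilibrium: 91 − 0.04q = 2.2 + 0.3q → q* = 261.1765, p* = 80.5529.
With the tax, the buyer price exceeds the seller price by 59.5: (91 − 0.04q) − (2.2 + 0.3q) = 59.5 → q' = 86.1765.
Δq = 261.1765 − 86.1765 = 175; the wedge equals the tax, 59.5.
Welfare loss = ½ × 175 × 59.5 = 5206.25.

5206.25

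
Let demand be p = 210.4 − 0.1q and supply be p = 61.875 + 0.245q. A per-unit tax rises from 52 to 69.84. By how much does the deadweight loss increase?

Competitive equilibrium: 210.4 − 0.1q = 61.875 + 0.245q → q* = 430.5072, p* = 167.3493.
For a per-unit tax t: Δq = t/0.345, so DWL = ½·t·(t/0.345) = t²/0.69.
At t = 52: DWL = 3918.841. At t = 69.84: DWL = 7069.023.
Increase = 7069.023 − 3918.841 = 3150.18.

3150.18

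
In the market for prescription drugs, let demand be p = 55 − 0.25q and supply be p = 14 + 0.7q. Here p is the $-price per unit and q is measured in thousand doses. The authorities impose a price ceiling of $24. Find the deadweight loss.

$395.96 thousand

Competitive equilibrium: 55 − 0.25q = 14 + 0.7q → q* = 43.1579, p* = 44.2105.
At the ceiling p = 24, quantity supplied = (24 − 14)/0.7 = 14.2857.
Willingness to pay at q' = 14.2857: 55 − 0.25·14.2857 = 51.4286.
Δq = 43.1579 − 14.2857 = 28.8722; wedge = 51.4286 − 24 = 27.4286.
Welfare loss = ½ × 28.8722 × 27.4286 = $395.96 thousand.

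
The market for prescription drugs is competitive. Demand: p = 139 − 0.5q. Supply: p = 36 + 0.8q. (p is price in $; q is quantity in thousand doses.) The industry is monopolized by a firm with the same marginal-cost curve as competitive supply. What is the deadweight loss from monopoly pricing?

$314.84 thousand

Competitive equilibrium: 139 − 0.5q = 36 + 0.8q → q* = 79.23077, p* = 99.38462.
Marginal revenue: MR = 139 − q. Set MR = MC: 139 − q = 36 + 0.8q → q_m = 57.22222.
Price p_m = 139 − 0.5·57.22222 = 110.38889; MC(q_m) = 36 + 0.8·57.22222 = 81.77778.
Competitive q* = 79.23077, so Δq = 22.00855; wedge = 110.38889 − 81.77778 = 28.61111.
Deadweight loss = ½ × 22.00855 × 28.61111 = $314.84 thousand.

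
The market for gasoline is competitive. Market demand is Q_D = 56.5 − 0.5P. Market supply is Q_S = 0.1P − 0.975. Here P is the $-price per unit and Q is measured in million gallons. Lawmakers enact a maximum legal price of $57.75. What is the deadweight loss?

In inverse form: demand P = 113 − 2Q, supply P = 9.75 + 10Q.
Competitive equilibrium: 113 − 2Q = 9.75 + 10Q → Q* = 8.6042, P* = 95.7917.
At the ceiling P = 57.75, quantity supplied = (57.75 − 9.75)/10 = 4.8.
Willingness to pay at Q' = 4.8: 113 − 2·4.8 = 103.4.
ΔQ = 8.6042 − 4.8 = 3.8042; wedge = 103.4 − 57.75 = 45.65.
DWL = ½ × 3.8042 × 45.65 = $86.83 million.

$86.83 million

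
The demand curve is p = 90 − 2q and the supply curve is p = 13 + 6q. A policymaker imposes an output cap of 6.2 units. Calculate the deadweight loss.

46.92

Competitive equilibrium: 90 − 2q = 13 + 6q → q* = 9.625, p* = 70.75.
At q = 6.2: demand price = 90 − 2·6.2 = 77.6; supply price = 13 + 6·6.2 = 50.2.
Δq = 9.625 − 6.2 = 3.425; wedge = 77.6 − 50.2 = 27.4.
Deadweight loss = ½ × 3.425 × 27.4 = 46.92.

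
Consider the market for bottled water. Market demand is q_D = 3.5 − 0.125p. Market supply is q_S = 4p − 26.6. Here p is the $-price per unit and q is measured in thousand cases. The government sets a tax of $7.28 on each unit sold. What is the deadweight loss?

$3.21 thousand

In inverse form: demand p = 28 − 8q, supply p = 6.65 + 0.25q.
Competitive equilibrium: 28 − 8q = 6.65 + 0.25q → q* = 2.5879, p* = 7.297.
With the tax, the buyer price exceeds the seller price by 7.28: (28 − 8q) − (6.65 + 0.25q) = 7.28 → q' = 1.7055.
Δq = 2.5879 − 1.7055 = 0.8824; the wedge equals the tax, 7.28.
Welfare loss = ½ × 0.8824 × 7.28 = $3.21 thousand.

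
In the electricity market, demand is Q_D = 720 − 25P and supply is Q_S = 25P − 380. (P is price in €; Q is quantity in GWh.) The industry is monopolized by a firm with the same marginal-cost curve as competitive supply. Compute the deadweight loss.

€128.44

In inverse form: demand P = 28.8 − 0.04Q, supply P = 15.2 + 0.04Q.
Competitive equilibrium: 28.8 − 0.04Q = 15.2 + 0.04Q → Q* = 170, P* = 22.
Marginal revenue: MR = 28.8 − 0.08Q. Set MR = MC: 28.8 − 0.08Q = 15.2 + 0.04Q → Q_m = 113.33333.
Price P_m = 28.8 − 0.04·113.33333 = 24.26667; MC(Q_m) = 15.2 + 0.04·113.33333 = 19.73333.
Competitive Q* = 170, so ΔQ = 56.66667; wedge = 24.26667 − 19.73333 = 4.53334.
Deadweight loss = ½ × 56.66667 × 4.53334 = €128.44.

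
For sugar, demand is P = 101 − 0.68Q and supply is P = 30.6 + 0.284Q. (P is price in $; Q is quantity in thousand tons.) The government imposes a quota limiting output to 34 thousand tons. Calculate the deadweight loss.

$734.21 thousand

Competitive equilibrium: 101 − 0.68Q = 30.6 + 0.284Q → Q* = 73.029, P* = 51.3402.
At Q = 34: demand price = 101 − 0.68·34 = 77.88; supply price = 30.6 + 0.284·34 = 40.256.
ΔQ = 73.029 − 34 = 39.029; wedge = 77.88 − 40.256 = 37.624.
Welfare loss = ½ × 39.029 × 37.624 = $734.21 thousand.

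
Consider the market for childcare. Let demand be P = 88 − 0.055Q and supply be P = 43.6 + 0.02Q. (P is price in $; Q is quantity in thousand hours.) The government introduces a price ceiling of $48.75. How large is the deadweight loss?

$4195.88 thousand

Competitive equilibrium: 88 − 0.055Q = 43.6 + 0.02Q → Q* = 592, P* = 55.44.
At the ceiling P = 48.75, quantity supplied = (48.75 − 43.6)/0.02 = 257.5.
Willingness to pay at Q' = 257.5: 88 − 0.055·257.5 = 73.8375.
ΔQ = 592 − 257.5 = 334.5; wedge = 73.8375 − 48.75 = 25.0875.
The triangle = ½ × 334.5 × 25.0875 = $4195.88 thousand.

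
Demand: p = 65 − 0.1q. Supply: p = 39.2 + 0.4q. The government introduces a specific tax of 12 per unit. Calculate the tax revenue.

Competitive equilibrium: 65 − 0.1q = 39.2 + 0.4q → q* = 51.6, p* = 59.84.
With the tax, the buyer price exceeds the seller price by 12: (65 − 0.1q) − (39.2 + 0.4q) = 12 → q' = 27.6.
Tax revenue = 12 × 27.6 = 331.20.

331.20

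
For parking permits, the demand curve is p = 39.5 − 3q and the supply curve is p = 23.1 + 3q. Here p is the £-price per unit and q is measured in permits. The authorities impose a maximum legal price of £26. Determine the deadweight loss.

Competitive equilibrium: 39.5 − 3q = 23.1 + 3q → q* = 2.7333, p* = 31.3.
At the ceiling p = 26, quantity supplied = (26 − 23.1)/3 = 0.9667.
Willingness to pay at q' = 0.9667: 39.5 − 3·0.9667 = 36.5999.
Δq = 2.7333 − 0.9667 = 1.7666; wedge = 36.5999 − 26 = 10.5999.
The triangle = ½ × 1.7666 × 10.5999 = £9.36.

£9.36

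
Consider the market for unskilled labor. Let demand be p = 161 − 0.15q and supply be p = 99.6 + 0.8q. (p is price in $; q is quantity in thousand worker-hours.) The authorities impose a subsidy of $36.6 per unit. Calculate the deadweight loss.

$705.03 thousand

Competitive equilibrium: 161 − 0.15q = 99.6 + 0.8q → q* = 64.6316, p* = 151.3053.
The subsidy lowers effective supply by 36.6: p = 63 + 0.8q.
New quantity: 161 − 0.15q = 63 + 0.8q → q' = 103.1579.
Overproduction Δq = 103.1579 − 64.6316 = 38.5263; wedge = subsidy = 36.6.
The triangle = ½ × 38.5263 × 36.6 = $705.03 thousand.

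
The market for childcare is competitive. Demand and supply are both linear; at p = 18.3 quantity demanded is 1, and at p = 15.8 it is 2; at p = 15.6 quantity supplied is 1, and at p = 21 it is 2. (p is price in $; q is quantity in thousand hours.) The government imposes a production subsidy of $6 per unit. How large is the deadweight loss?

$2.28 thousand

Demand slope = (15.8 − 18.3)/(2 − 1) = −2.5, so p = 20.8 − 2.5q.
Supply slope = (21 − 15.6)/(2 − 1) = 5.4, so p = 10.2 + 5.4q.
Competitive equilibrium: 20.8 − 2.5q = 10.2 + 5.4q → q* = 1.3418, p* = 17.4456.
The subsidy lowers effective supply by 6: p = 4.2 + 5.4q.
New quantity: 20.8 − 2.5q = 4.2 + 5.4q → q' = 2.1013.
Overproduction Δq = 2.1013 − 1.3418 = 0.7595; wedge = subsidy = 6.
Deadweight loss = ½ × 0.7595 × 6 = $2.28 thousand.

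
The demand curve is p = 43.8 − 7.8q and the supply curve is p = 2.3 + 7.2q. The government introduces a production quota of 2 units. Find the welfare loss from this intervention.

Competitive equilibrium: 43.8 − 7.8q = 2.3 + 7.2q → q* = 2.7667, p* = 22.22.
At q = 2: demand price = 43.8 − 7.8·2 = 28.2; supply price = 2.3 + 7.2·2 = 16.7.
Δq = 2.7667 − 2 = 0.7667; wedge = 28.2 − 16.7 = 11.5.
DWL = ½ × 0.7667 × 11.5 = 4.41.

4.41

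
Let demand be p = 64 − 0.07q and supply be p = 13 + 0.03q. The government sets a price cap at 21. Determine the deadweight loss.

Competitive equilibrium: 64 − 0.07q = 13 + 0.03q → q* = 510, p* = 28.3.
At the ceiling p = 21, quantity supplied = (21 − 13)/0.03 = 266.66667.
Willingness to pay at q' = 266.66667: 64 − 0.07·266.66667 = 45.33333.
Δq = 510 − 266.66667 = 243.33333; wedge = 45.33333 − 21 = 24.33333.
Deadweight loss = ½ × 243.33333 × 24.33333 = 2960.56.

2960.56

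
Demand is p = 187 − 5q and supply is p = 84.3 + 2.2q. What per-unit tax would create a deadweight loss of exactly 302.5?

Competitive equilibrium: 187 − 5q = 84.3 + 2.2q → q* = 14.2639, p* = 115.6806.
A tax t gives Δq = t/7.2 and wedge t, so DWL = t²/14.4.
t²/14.4 = 302.5 → t² = 4356 → t = 66.

66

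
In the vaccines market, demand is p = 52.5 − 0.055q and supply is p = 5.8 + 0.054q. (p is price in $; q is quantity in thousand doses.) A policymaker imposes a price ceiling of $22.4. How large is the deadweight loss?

Competitive equilibrium: 52.5 − 0.055q = 5.8 + 0.054q → q* = 428.4404, p* = 28.9358.
At the ceiling p = 22.4, quantity supplied = (22.4 − 5.8)/0.054 = 307.4074.
Willingness to pay at q' = 307.4074: 52.5 − 0.055·307.4074 = 35.5926.
Δq = 428.4404 − 307.4074 = 121.033; wedge = 35.5926 − 22.4 = 13.1926.
Deadweight loss = ½ × 121.033 × 13.1926 = $798.37 thousand.

$798.37 thousand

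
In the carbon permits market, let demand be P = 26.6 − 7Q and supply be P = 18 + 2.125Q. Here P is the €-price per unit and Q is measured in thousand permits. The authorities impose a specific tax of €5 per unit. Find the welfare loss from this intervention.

€1.37 thousand

Competitive equilibrium: 26.6 − 7Q = 18 + 2.125Q → Q* = 0.9425, P* = 20.0027.
With the tax, the buyer price exceeds the seller price by 5: (26.6 − 7Q) − (18 + 2.125Q) = 5 → Q' = 0.3945.
ΔQ = 0.9425 − 0.3945 = 0.548; the wedge equals the tax, 5.
Welfare loss = ½ × 0.548 × 5 = €1.37 thousand.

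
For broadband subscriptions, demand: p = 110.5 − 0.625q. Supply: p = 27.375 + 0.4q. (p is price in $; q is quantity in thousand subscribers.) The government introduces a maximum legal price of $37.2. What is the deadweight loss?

$1638.06 thousand

Competitive equilibrium: 110.5 − 0.625q = 27.375 + 0.4q → q* = 81.0976, p* = 59.814.
At the ceiling p = 37.2, quantity supplied = (37.2 − 27.375)/0.4 = 24.5625.
Willingness to pay at q' = 24.5625: 110.5 − 0.625·24.5625 = 95.1484.
Δq = 81.0976 − 24.5625 = 56.5351; wedge = 95.1484 − 37.2 = 57.9484.
Welfare loss = ½ × 56.5351 × 57.9484 = $1638.06 thousand.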